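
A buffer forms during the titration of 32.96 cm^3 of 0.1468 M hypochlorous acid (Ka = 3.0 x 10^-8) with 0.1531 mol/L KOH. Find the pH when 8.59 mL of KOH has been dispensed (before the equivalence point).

Initial n(HClO) = 0.1468 x 0.03296 = 0.004839 mol.
n(KOH) added = 0.1531 x 0.008590 = 0.001315 mol, converting that many moles of HClO to ClO-.
Remaining n(HClO) = 0.003523 mol; n(ClO-) = 0.001315 mol.
By Henderson-Hasselbalch, pH = pKa + log([A^-]/[HA]) = 7.52 + log(0.001315/0.003523) = 7.52 + (-0.43) = 7.09.

7.09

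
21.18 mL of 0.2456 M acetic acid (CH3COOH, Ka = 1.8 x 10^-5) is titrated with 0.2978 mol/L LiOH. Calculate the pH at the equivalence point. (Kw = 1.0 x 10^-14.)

8.94

n(CH3COOH) = 0.2456 x 0.02118 = 0.005202 mol; V(LiOH) at equivalence = 0.005202/0.2978 = 0.01747 L.
At equivalence all the acid is converted to CH3COO-; total volume = 0.02118 + 0.01747 = 0.03865 L, so [CH3COO-] = 0.005202/0.03865 = 0.1346 M.
Kb = Kw/Ka = 1.0e-14 / 1.8 x 10^-5 = 5.56e-10.
[OH^-] = sqrt(Kb x [CH3COO-]) = sqrt(5.56e-10 x 0.1346) = 8.65e-6 M.
pOH = 5.06, so pH = 14.00 - 5.06 = 8.94.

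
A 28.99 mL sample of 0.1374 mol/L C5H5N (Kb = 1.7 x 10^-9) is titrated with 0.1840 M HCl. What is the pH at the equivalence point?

n(C5H5N) = 0.1374 x 0.02899 = 0.003983 mol; V(HCl) at equivalence = 0.003983/0.1840 = 0.02165 L.
At equivalence the base is fully converted to C5H5NH+; total volume = 0.05064 L, so [C5H5NH+] = 0.003983/0.05064 = 0.07866 M.
Ka(C5H5NH+) = Kw/Kb = 1.0e-14 / 1.7 x 10^-9 = 5.88e-6.
[H^+] = sqrt(Ka x [C5H5NH+]) = sqrt(5.88e-6 x 0.07866) = 0.000680 M.
pH = -log(0.000680) = 3.17.

3.17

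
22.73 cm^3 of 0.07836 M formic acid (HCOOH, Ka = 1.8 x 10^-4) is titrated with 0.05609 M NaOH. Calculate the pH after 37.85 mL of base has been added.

n(acid) = 0.07836 x 0.02273 = 0.001781 mol; n(NaOH) added = 0.05609 x 0.03785 = 0.002123 mol.
Base is in excess by 0.002123 - 0.001781 = 0.0003419 mol in a total volume of 0.06058 L.
[OH^-] = 0.0003419/0.06058 = 0.005644 M, so pOH = 2.25 and pH = 14.00 - 2.25 = 11.75.

11.75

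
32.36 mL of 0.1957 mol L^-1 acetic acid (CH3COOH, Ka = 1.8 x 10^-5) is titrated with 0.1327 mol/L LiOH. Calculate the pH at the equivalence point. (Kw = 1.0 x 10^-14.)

8.82

n(CH3COOH) = 0.1957 x 0.03236 = 0.006333 mol; V(LiOH) at equivalence = 0.006333/0.1327 = 0.04772 L.
At equivalence all the acid is converted to CH3COO-; total volume = 0.03236 + 0.04772 = 0.08008 L, so [CH3COO-] = 0.006333/0.08008 = 0.07908 M.
Kb = Kw/Ka = 1.0e-14 / 1.8 x 10^-5 = 5.56e-10.
[OH^-] = sqrt(Kb x [CH3COO-]) = sqrt(5.56e-10 x 0.07908) = 6.63e-6 M.
pOH = 5.18, so pH = 14.00 - 5.18 = 8.82.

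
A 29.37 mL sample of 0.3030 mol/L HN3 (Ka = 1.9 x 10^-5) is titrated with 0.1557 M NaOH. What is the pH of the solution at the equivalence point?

n(HN3) = 0.3030 x 0.02937 = 0.008899 mol; V(NaOH) at equivalence = 0.008899/0.1557 = 0.05716 L.
At equivalence all the acid is converted to N3-; total volume = 0.02937 + 0.05716 = 0.08653 L, so [N3-] = 0.008899/0.08653 = 0.1028 M.
Kb = Kw/Ka = 1.0e-14 / 1.9 x 10^-5 = 5.26e-10.
[OH^-] = sqrt(Kb x [N3-]) = sqrt(5.26e-10 x 0.1028) = 7.36e-6 M.
pOH = 5.13, so pH = 14.00 - 5.13 = 8.87.

8.87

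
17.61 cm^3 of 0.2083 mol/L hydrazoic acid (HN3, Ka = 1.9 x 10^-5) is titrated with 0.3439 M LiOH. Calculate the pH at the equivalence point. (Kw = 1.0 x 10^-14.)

8.92

n(HN3) = 0.2083 x 0.01761 = 0.003668 mol; V(LiOH) at equivalence = 0.003668/0.3439 = 0.01067 L.
At equivalence all the acid is converted to N3-; total volume = 0.01761 + 0.01067 = 0.02828 L, so [N3-] = 0.003668/0.02828 = 0.1297 M.
Kb = Kw/Ka = 1.0e-14 / 1.9 x 10^-5 = 5.26e-10.
[OH^-] = sqrt(Kb x [N3-]) = sqrt(5.26e-10 x 0.1297) = 8.26e-6 M.
pOH = 5.08, so pH = 14.00 - 5.08 = 8.92.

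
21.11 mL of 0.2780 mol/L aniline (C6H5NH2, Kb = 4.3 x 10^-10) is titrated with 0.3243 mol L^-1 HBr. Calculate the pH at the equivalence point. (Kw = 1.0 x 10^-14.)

2.73

n(C6H5NH2) = 0.2780 x 0.02111 = 0.005869 mol; V(HBr) at equivalence = 0.005869/0.3243 = 0.01810 L.
At equivalence the base is fully converted to C6H5NH3+; total volume = 0.03921 L, so [C6H5NH3+] = 0.005869/0.03921 = 0.1497 M.
Ka(C6H5NH3+) = Kw/Kb = 1.0e-14 / 4.3 x 10^-10 = 2.33e-5.
[H^+] = sqrt(Ka x [C6H5NH3+]) = sqrt(2.33e-5 x 0.1497) = 0.00187 M.
pH = -log(0.00187) = 2.73.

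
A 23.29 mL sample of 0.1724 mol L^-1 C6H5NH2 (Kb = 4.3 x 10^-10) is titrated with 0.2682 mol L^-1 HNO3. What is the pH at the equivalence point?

2.81

n(C6H5NH2) = 0.1724 x 0.02329 = 0.004015 mol; V(HNO3) at equivalence = 0.004015/0.2682 = 0.01497 L.
At equivalence the base is fully converted to C6H5NH3+; total volume = 0.03826 L, so [C6H5NH3+] = 0.004015/0.03826 = 0.1049 M.
Ka(C6H5NH3+) = Kw/Kb = 1.0e-14 / 4.3 x 10^-10 = 2.33e-5.
[H^+] = sqrt(Ka x [C6H5NH3+]) = sqrt(2.33e-5 x 0.1049) = 0.00156 M.
pH = -log(0.00156) = 2.81.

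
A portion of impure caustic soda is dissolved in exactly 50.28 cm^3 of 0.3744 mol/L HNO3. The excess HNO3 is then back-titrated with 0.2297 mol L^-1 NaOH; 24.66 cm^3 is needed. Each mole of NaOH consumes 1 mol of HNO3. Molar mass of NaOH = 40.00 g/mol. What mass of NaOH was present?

Total n(HNO3) added = 0.3744 x 0.05028 = 0.01882 mol.
n(NaOH) used = 0.2297 x 0.02466 = 0.005664 mol, which equals the excess n(HNO3).
So n(HNO3) consumed by the sample = 0.01882 - 0.005664 = 0.01316 mol.
n(NaOH) = 0.01316 / 1 = 0.01316 mol.
mass = 0.01316 mol x 40.00 g/mol = 0.526 g.

0.526 g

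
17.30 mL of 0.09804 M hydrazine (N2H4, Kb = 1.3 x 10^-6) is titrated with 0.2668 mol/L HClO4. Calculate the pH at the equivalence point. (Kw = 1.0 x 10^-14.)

n(N2H4) = 0.09804 x 0.01730 = 0.001696 mol; V(HClO4) at equivalence = 0.001696/0.2668 = 0.006357 L.
At equivalence the base is fully converted to N2H5+; total volume = 0.02366 L, so [N2H5+] = 0.001696/0.02366 = 0.07169 M.
Ka(N2H5+) = Kw/Kb = 1.0e-14 / 1.3 x 10^-6 = 7.69e-9.
[H^+] = sqrt(Ka x [N2H5+]) = sqrt(7.69e-9 x 0.07169) = 2.35e-5 M.
pH = -log(2.35e-5) = 4.63.

4.63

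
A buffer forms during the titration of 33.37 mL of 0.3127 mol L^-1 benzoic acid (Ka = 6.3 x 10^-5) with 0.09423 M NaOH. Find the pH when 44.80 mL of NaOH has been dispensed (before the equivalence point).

4.03

Initial n(C6H5COOH) = 0.3127 x 0.03337 = 0.01043 mol.
n(NaOH) added = 0.09423 x 0.04480 = 0.004222 mol, converting that many moles of C6H5COOH to C6H5COO-.
Remaining n(C6H5COOH) = 0.006213 mol; n(C6H5COO-) = 0.004222 mol.
By Henderson-Hasselbalch, pH = pKa + log([A^-]/[HA]) = 4.20 + log(0.004222/0.006213) = 4.20 + (-0.17) = 4.03.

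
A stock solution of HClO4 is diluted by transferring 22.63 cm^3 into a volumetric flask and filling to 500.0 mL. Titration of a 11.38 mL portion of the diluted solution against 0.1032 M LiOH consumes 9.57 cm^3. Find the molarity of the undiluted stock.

1.92 M

n(LiOH) = 0.1032 x 0.009570 = 0.0009876 mol.
n(HClO4) in the aliquot = 0.0009876 mol.
[diluted HClO4] = 0.0009876 / 0.01138 = 0.08679 M.
Dilution factor = 500.0/22.63 = 22.09, so [stock] = 0.08679 x 22.09 = 1.92 M.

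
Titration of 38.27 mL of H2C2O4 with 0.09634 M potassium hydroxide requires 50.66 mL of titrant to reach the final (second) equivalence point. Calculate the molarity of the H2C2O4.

0.0638 M

n(KOH) = 0.09634 x 0.05066 = 0.004881 mol.
At the final (second) equivalence point, 2 mol OH^- react per mol H2C2O4, so n(H2C2O4) = 0.004881 / 2 = 0.002440 mol.
[H2C2O4] = 0.002440 / 0.03827 L = 0.0638 M.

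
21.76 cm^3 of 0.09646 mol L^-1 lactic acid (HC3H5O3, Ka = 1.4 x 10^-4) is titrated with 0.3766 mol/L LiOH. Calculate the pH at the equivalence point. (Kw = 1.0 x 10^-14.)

n(HC3H5O3) = 0.09646 x 0.02176 = 0.002099 mol; V(LiOH) at equivalence = 0.002099/0.3766 = 0.005573 L.
At equivalence all the acid is converted to C3H5O3-; total volume = 0.02176 + 0.005573 = 0.02733 L, so [C3H5O3-] = 0.002099/0.02733 = 0.07679 M.
Kb = Kw/Ka = 1.0e-14 / 1.4 x 10^-4 = 7.14e-11.
[OH^-] = sqrt(Kb x [C3H5O3-]) = sqrt(7.14e-11 x 0.07679) = 2.34e-6 M.
pOH = 5.63, so pH = 14.00 - 5.63 = 8.37.

8.37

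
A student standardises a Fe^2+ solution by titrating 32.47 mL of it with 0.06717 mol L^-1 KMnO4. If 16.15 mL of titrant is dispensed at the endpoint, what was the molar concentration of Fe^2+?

0.167 M

n(KMnO4) = 0.06717 x 0.01615 = 0.001085 mol.
From the balanced equation, 1 mol KMnO4 reacts with 5 mol Fe^2+, so n(Fe^2+) = 0.001085 x 5/1 = 0.005424 mol.
[Fe^2+] = 0.005424 / 0.03247 L = 0.167 M.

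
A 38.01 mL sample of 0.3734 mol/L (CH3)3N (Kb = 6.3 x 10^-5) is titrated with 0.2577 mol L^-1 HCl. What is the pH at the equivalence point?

n((CH3)3N) = 0.3734 x 0.03801 = 0.01419 mol; V(HCl) at equivalence = 0.01419/0.2577 = 0.05508 L.
At equivalence the base is fully converted to (CH3)3NH+; total volume = 0.09309 L, so [(CH3)3NH+] = 0.01419/0.09309 = 0.1525 M.
Ka((CH3)3NH+) = Kw/Kb = 1.0e-14 / 6.3 x 10^-5 = 1.59e-10.
[H^+] = sqrt(Ka x [(CH3)3NH+]) = sqrt(1.59e-10 x 0.1525) = 4.92e-6 M.
pH = -log(4.92e-6) = 5.31.

5.31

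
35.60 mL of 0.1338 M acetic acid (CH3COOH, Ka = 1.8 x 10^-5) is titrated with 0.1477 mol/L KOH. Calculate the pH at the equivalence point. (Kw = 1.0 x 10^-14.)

n(CH3COOH) = 0.1338 x 0.03560 = 0.004763 mol; V(KOH) at equivalence = 0.004763/0.1477 = 0.03225 L.
At equivalence all the acid is converted to CH3COO-; total volume = 0.03560 + 0.03225 = 0.06785 L, so [CH3COO-] = 0.004763/0.06785 = 0.07020 M.
Kb = Kw/Ka = 1.0e-14 / 1.8 x 10^-5 = 5.56e-10.
[OH^-] = sqrt(Kb x [CH3COO-]) = sqrt(5.56e-10 x 0.07020) = 6.25e-6 M.
pOH = 5.20, so pH = 14.00 - 5.20 = 8.80.

8.80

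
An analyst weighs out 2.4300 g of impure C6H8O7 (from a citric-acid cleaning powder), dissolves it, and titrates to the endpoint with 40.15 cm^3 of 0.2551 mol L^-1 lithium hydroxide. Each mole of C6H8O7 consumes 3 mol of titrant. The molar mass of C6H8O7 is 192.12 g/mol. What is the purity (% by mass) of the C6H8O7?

n(LiOH) = 0.2551 x 0.04015 = 0.01024 mol.
n(C6H8O7) = 0.01024 / 3 = 0.003414 mol.
mass of C6H8O7 = 0.003414 x 192.12 = 0.6559 g.
% purity = 0.6559 / 2.4300 x 100 = 27.0%.

27.0%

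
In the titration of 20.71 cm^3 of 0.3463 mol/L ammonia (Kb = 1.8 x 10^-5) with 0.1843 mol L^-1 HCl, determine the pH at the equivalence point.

n(NH3) = 0.3463 x 0.02071 = 0.007172 mol; V(HCl) at equivalence = 0.007172/0.1843 = 0.03891 L.
At equivalence the base is fully converted to NH4+; total volume = 0.05962 L, so [NH4+] = 0.007172/0.05962 = 0.1203 M.
Ka(NH4+) = Kw/Kb = 1.0e-14 / 1.8 x 10^-5 = 5.56e-10.
[H^+] = sqrt(Ka x [NH4+]) = sqrt(5.56e-10 x 0.1203) = 8.17e-6 M.
pH = -log(8.17e-6) = 5.09.

5.09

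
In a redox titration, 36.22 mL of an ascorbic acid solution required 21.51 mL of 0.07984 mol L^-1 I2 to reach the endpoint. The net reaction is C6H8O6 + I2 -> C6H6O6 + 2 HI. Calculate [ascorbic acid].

n(I2) = 0.07984 x 0.02151 = 0.001717 mol.
From the balanced equation, 1 mol I2 reacts with 1 mol ascorbic acid, so n(ascorbic acid) = 0.001717 x 1/1 = 0.001717 mol.
[ascorbic acid] = 0.001717 / 0.03622 L = 0.0474 M.

0.0474 M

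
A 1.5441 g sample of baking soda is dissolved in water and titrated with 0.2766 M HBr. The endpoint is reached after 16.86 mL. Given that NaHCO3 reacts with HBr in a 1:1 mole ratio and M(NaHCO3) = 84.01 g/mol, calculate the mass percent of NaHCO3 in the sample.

n(HBr) = 0.2766 x 0.01686 = 0.004663 mol.
n(NaHCO3) = 0.004663 / 1 = 0.004663 mol.
mass of NaHCO3 = 0.004663 x 84.01 = 0.3918 g.
% purity = 0.3918 / 1.5441 x 100 = 25.4%.

25.4%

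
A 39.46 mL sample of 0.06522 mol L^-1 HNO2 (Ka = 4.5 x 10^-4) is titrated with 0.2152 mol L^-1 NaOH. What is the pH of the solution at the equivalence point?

8.02

n(HNO2) = 0.06522 x 0.03946 = 0.002574 mol; V(NaOH) at equivalence = 0.002574/0.2152 = 0.01196 L.
At equivalence all the acid is converted to NO2-; total volume = 0.03946 + 0.01196 = 0.05142 L, so [NO2-] = 0.002574/0.05142 = 0.05005 M.
Kb = Kw/Ka = 1.0e-14 / 4.5 x 10^-4 = 2.22e-11.
[OH^-] = sqrt(Kb x [NO2-]) = sqrt(2.22e-11 x 0.05005) = 1.05e-6 M.
pOH = 5.98, so pH = 14.00 - 5.98 = 8.02.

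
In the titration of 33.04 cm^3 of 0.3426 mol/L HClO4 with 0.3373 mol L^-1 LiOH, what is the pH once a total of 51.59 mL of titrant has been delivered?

n(acid) = 0.3426 x 0.03304 = 0.01132 mol; n(LiOH) added = 0.3373 x 0.05159 = 0.01740 mol.
Base is in excess by 0.01740 - 0.01132 = 0.006082 mol in a total volume of 0.08463 L.
[OH^-] = 0.006082/0.08463 = 0.07186 M, so pOH = 1.14 and pH = 14.00 - 1.14 = 12.86.

12.86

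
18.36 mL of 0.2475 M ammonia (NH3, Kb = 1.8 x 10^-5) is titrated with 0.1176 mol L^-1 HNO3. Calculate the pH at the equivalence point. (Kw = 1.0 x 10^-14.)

n(NH3) = 0.2475 x 0.01836 = 0.004544 mol; V(HNO3) at equivalence = 0.004544/0.1176 = 0.03864 L.
At equivalence the base is fully converted to NH4+; total volume = 0.05700 L, so [NH4+] = 0.004544/0.05700 = 0.07972 M.
Ka(NH4+) = Kw/Kb = 1.0e-14 / 1.8 x 10^-5 = 5.56e-10.
[H^+] = sqrt(Ka x [NH4+]) = sqrt(5.56e-10 x 0.07972) = 6.66e-6 M.
pH = -log(6.66e-6) = 5.18.

5.18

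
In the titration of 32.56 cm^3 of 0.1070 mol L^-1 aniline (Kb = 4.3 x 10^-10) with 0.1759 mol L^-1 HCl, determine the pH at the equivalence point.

2.91

n(C6H5NH2) = 0.1070 x 0.03256 = 0.003484 mol; V(HCl) at equivalence = 0.003484/0.1759 = 0.01981 L.
At equivalence the base is fully converted to C6H5NH3+; total volume = 0.05237 L, so [C6H5NH3+] = 0.003484/0.05237 = 0.06653 M.
Ka(C6H5NH3+) = Kw/Kb = 1.0e-14 / 4.3 x 10^-10 = 2.33e-5.
[H^+] = sqrt(Ka x [C6H5NH3+]) = sqrt(2.33e-5 x 0.06653) = 0.00124 M.
pH = -log(0.00124) = 2.91.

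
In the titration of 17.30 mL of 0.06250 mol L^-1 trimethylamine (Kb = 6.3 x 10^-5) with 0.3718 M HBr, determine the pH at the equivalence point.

5.54

n((CH3)3N) = 0.06250 x 0.01730 = 0.001081 mol; V(HBr) at equivalence = 0.001081/0.3718 = 0.002908 L.
At equivalence the base is fully converted to (CH3)3NH+; total volume = 0.02021 L, so [(CH3)3NH+] = 0.001081/0.02021 = 0.05351 M.
Ka((CH3)3NH+) = Kw/Kb = 1.0e-14 / 6.3 x 10^-5 = 1.59e-10.
[H^+] = sqrt(Ka x [(CH3)3NH+]) = sqrt(1.59e-10 x 0.05351) = 2.91e-6 M.
pH = -log(2.91e-6) = 5.54.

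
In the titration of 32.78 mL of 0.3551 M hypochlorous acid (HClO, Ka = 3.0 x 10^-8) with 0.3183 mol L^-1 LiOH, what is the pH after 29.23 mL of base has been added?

8.12

Initial n(HClO) = 0.3551 x 0.03278 = 0.01164 mol.
n(LiOH) added = 0.3183 x 0.02923 = 0.009304 mol, converting that many moles of HClO to ClO-.
Remaining n(HClO) = 0.002336 mol; n(ClO-) = 0.009304 mol.
By Henderson-Hasselbalch, pH = pKa + log([A^-]/[HA]) = 7.52 + log(0.009304/0.002336) = 7.52 + (+0.60) = 8.12.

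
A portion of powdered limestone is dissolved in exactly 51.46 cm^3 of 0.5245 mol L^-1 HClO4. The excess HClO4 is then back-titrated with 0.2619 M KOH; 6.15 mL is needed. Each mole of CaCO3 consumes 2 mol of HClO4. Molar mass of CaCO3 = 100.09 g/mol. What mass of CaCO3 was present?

1.27 g

Total n(HClO4) added = 0.5245 x 0.05146 = 0.02699 mol.
n(KOH) used = 0.2619 x 0.006150 = 0.001611 mol, which equals the excess n(HClO4).
So n(HClO4) consumed by the sample = 0.02699 - 0.001611 = 0.02538 mol.
n(CaCO3) = 0.02538 / 2 = 0.01269 mol.
mass = 0.01269 mol x 100.09 g/mol = 1.27 g.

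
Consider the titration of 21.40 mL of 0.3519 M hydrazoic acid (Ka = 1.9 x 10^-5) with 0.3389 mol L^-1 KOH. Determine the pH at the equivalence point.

8.98

n(HN3) = 0.3519 x 0.02140 = 0.007531 mol; V(KOH) at equivalence = 0.007531/0.3389 = 0.02222 L.
At equivalence all the acid is converted to N3-; total volume = 0.02140 + 0.02222 = 0.04362 L, so [N3-] = 0.007531/0.04362 = 0.1726 M.
Kb = Kw/Ka = 1.0e-14 / 1.9 x 10^-5 = 5.26e-10.
[OH^-] = sqrt(Kb x [N3-]) = sqrt(5.26e-10 x 0.1726) = 9.53e-6 M.
pOH = 5.02, so pH = 14.00 - 5.02 = 8.98.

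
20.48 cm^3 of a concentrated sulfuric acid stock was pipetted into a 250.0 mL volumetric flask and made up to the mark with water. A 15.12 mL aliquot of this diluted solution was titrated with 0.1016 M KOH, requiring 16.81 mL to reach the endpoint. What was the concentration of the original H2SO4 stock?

n(KOH) = 0.1016 x 0.01681 = 0.001708 mol.
n(H2SO4) in the aliquot = 0.001708 x 1/2 = 0.0008539 mol.
[diluted H2SO4] = 0.0008539 / 0.01512 = 0.05648 M.
Dilution factor = 250.0/20.48 = 12.21, so [stock] = 0.05648 x 12.21 = 0.689 M.

0.689 M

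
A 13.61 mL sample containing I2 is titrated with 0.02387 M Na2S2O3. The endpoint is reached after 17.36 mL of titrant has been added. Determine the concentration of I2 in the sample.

n(Na2S2O3) = 0.02387 x 0.01736 = 0.0004144 mol.
From the balanced equation, 2 mol Na2S2O3 reacts with 1 mol I2, so n(I2) = 0.0004144 x 1/2 = 0.0002072 mol.
[I2] = 0.0002072 / 0.01361 L = 0.0152 M.

0.0152 M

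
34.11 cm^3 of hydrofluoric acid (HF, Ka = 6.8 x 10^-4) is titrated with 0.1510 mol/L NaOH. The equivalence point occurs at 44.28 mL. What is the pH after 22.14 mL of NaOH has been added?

3.17

22.14 mL is exactly half the equivalence volume (44.28/2), i.e. the half-equivalence point.
There, n(HA) = n(A^-), so pH = pKa = -log(6.8 x 10^-4) = 3.17.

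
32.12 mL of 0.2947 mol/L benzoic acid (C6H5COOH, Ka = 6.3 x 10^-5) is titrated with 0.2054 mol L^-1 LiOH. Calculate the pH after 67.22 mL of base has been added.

n(acid) = 0.2947 x 0.03212 = 0.009466 mol; n(LiOH) added = 0.2054 x 0.06722 = 0.01381 mol.
Base is in excess by 0.01381 - 0.009466 = 0.004341 mol in a total volume of 0.09934 L.
[OH^-] = 0.004341/0.09934 = 0.04370 M, so pOH = 1.36 and pH = 14.00 - 1.36 = 12.64.

12.64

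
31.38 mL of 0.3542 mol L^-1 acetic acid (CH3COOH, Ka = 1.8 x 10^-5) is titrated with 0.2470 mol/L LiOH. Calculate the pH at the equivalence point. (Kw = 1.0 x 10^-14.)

n(CH3COOH) = 0.3542 x 0.03138 = 0.01111 mol; V(LiOH) at equivalence = 0.01111/0.2470 = 0.04500 L.
At equivalence all the acid is converted to CH3COO-; total volume = 0.03138 + 0.04500 = 0.07638 L, so [CH3COO-] = 0.01111/0.07638 = 0.1455 M.
Kb = Kw/Ka = 1.0e-14 / 1.8 x 10^-5 = 5.56e-10.
[OH^-] = sqrt(Kb x [CH3COO-]) = sqrt(5.56e-10 x 0.1455) = 8.99e-6 M.
pOH = 5.05, so pH = 14.00 - 5.05 = 8.95.

8.95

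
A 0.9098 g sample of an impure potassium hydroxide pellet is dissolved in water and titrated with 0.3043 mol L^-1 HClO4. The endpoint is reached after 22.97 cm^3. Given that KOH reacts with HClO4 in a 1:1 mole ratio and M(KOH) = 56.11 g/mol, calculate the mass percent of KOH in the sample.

43.1%

n(HClO4) = 0.3043 x 0.02297 = 0.006990 mol.
n(KOH) = 0.006990 / 1 = 0.006990 mol.
mass of KOH = 0.006990 x 56.11 = 0.3922 g.
% purity = 0.3922 / 0.9098 x 100 = 43.1%.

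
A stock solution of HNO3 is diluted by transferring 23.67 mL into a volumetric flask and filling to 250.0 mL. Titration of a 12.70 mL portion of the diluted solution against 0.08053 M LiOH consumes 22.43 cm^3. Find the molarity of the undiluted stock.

n(LiOH) = 0.08053 x 0.02243 = 0.001806 mol.
n(HNO3) in the aliquot = 0.001806 mol.
[diluted HNO3] = 0.001806 / 0.01270 = 0.1422 M.
Dilution factor = 250.0/23.67 = 10.56, so [stock] = 0.1422 x 10.56 = 1.50 M.

1.50 M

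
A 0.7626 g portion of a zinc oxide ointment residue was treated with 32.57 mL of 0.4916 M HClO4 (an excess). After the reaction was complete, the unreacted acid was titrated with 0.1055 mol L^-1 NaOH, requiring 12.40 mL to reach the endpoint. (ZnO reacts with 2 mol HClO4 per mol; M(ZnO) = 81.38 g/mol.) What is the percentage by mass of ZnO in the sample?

Total n(HClO4) added = 0.4916 x 0.03257 = 0.01601 mol.
n(NaOH) used = 0.1055 x 0.01240 = 0.001308 mol, which equals the excess n(HClO4).
So n(HClO4) consumed by the sample = 0.01601 - 0.001308 = 0.01470 mol.
n(ZnO) = 0.01470 / 2 = 0.007352 mol.
mass ZnO = 0.007352 x 81.38 = 0.5983 g, so %ZnO = 0.5983/0.7626 x 100 = 78.5%.

78.5%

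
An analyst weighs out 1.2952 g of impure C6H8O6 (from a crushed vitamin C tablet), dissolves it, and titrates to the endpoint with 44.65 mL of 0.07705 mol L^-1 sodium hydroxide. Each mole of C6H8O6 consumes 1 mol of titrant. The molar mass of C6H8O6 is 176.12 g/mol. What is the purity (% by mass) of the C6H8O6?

46.8%

n(NaOH) = 0.07705 x 0.04465 = 0.003440 mol.
n(C6H8O6) = 0.003440 / 1 = 0.003440 mol.
mass of C6H8O6 = 0.003440 x 176.12 = 0.6059 g.
% purity = 0.6059 / 1.2952 x 100 = 46.8%.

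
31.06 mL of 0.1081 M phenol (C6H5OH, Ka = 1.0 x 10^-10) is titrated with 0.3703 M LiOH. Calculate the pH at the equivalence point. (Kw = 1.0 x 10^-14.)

n(C6H5OH) = 0.1081 x 0.03106 = 0.003358 mol; V(LiOH) at equivalence = 0.003358/0.3703 = 0.009067 L.
At equivalence all the acid is converted to C6H5O-; total volume = 0.03106 + 0.009067 = 0.04013 L, so [C6H5O-] = 0.003358/0.04013 = 0.08367 M.
Kb = Kw/Ka = 1.0e-14 / 1.0 x 10^-10 = 0.000100.
[OH^-] = sqrt(Kb x [C6H5O-]) = sqrt(0.000100 x 0.08367) = 0.00289 M.
pOH = 2.54, so pH = 14.00 - 2.54 = 11.46.

11.46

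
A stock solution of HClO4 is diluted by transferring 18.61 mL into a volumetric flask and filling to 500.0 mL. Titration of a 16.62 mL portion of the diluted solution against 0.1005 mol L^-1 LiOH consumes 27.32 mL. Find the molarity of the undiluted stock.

4.44 M

n(LiOH) = 0.1005 x 0.02732 = 0.002746 mol.
n(HClO4) in the aliquot = 0.002746 mol.
[diluted HClO4] = 0.002746 / 0.01662 = 0.1652 M.
Dilution factor = 500.0/18.61 = 26.87, so [stock] = 0.1652 x 26.87 = 4.44 M.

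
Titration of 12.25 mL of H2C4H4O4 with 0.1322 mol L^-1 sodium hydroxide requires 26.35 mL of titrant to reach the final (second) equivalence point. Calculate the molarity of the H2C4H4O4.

n(NaOH) = 0.1322 x 0.02635 = 0.003483 mol.
At the final (second) equivalence point, 2 mol OH^- react per mol H2C4H4O4, so n(H2C4H4O4) = 0.003483 / 2 = 0.001742 mol.
[H2C4H4O4] = 0.001742 / 0.01225 L = 0.142 M.

0.142 M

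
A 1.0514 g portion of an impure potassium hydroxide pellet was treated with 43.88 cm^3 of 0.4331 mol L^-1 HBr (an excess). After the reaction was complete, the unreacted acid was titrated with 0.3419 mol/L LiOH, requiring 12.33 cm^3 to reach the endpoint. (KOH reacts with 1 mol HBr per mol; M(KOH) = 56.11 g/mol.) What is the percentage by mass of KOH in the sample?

78.9%

Total n(HBr) added = 0.4331 x 0.04388 = 0.01900 mol.
n(LiOH) used = 0.3419 x 0.01233 = 0.004216 mol, which equals the excess n(HBr).
So n(HBr) consumed by the sample = 0.01900 - 0.004216 = 0.01479 mol.
n(KOH) = 0.01479 / 1 = 0.01479 mol.
mass KOH = 0.01479 x 56.11 = 0.8298 g, so %KOH = 0.8298/1.0514 x 100 = 78.9%.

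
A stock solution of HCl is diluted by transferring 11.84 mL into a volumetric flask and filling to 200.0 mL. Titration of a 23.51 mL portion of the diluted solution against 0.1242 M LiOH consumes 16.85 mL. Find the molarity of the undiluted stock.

n(LiOH) = 0.1242 x 0.01685 = 0.002093 mol.
n(HCl) in the aliquot = 0.002093 mol.
[diluted HCl] = 0.002093 / 0.02351 = 0.08902 M.
Dilution factor = 200.0/11.84 = 16.89, so [stock] = 0.08902 x 16.89 = 1.50 M.

1.50 M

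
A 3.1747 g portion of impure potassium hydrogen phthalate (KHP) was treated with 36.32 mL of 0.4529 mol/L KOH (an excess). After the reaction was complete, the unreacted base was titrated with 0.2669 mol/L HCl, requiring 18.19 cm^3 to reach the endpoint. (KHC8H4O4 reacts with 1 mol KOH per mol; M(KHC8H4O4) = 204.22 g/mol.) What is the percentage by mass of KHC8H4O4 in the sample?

Total n(KOH) added = 0.4529 x 0.03632 = 0.01645 mol.
n(HCl) used = 0.2669 x 0.01819 = 0.004855 mol, which equals the excess n(KOH).
So n(KOH) consumed by the sample = 0.01645 - 0.004855 = 0.01159 mol.
n(KHC8H4O4) = 0.01159 / 1 = 0.01159 mol.
mass KHC8H4O4 = 0.01159 x 204.22 = 2.368 g, so %KHC8H4O4 = 2.368/3.1747 x 100 = 74.6%.

74.6%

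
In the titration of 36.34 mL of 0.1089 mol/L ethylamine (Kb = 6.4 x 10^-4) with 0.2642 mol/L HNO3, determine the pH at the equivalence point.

5.96

n(C2H5NH2) = 0.1089 x 0.03634 = 0.003957 mol; V(HNO3) at equivalence = 0.003957/0.2642 = 0.01498 L.
At equivalence the base is fully converted to C2H5NH3+; total volume = 0.05132 L, so [C2H5NH3+] = 0.003957/0.05132 = 0.07711 M.
Ka(C2H5NH3+) = Kw/Kb = 1.0e-14 / 6.4 x 10^-4 = 1.56e-11.
[H^+] = sqrt(Ka x [C2H5NH3+]) = sqrt(1.56e-11 x 0.07711) = 1.10e-6 M.
pH = -log(1.10e-6) = 5.96.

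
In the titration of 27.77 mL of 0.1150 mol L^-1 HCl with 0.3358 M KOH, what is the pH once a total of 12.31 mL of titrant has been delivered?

12.37

n(acid) = 0.1150 x 0.02777 = 0.003194 mol; n(KOH) added = 0.3358 x 0.01231 = 0.004134 mol.
Base is in excess by 0.004134 - 0.003194 = 0.0009401 mol in a total volume of 0.04008 L.
[OH^-] = 0.0009401/0.04008 = 0.02346 M, so pOH = 1.63 and pH = 14.00 - 1.63 = 12.37.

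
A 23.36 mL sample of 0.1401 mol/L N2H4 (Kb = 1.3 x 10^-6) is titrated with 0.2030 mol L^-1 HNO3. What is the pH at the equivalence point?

n(N2H4) = 0.1401 x 0.02336 = 0.003273 mol; V(HNO3) at equivalence = 0.003273/0.2030 = 0.01612 L.
At equivalence the base is fully converted to N2H5+; total volume = 0.03948 L, so [N2H5+] = 0.003273/0.03948 = 0.08289 M.
Ka(N2H5+) = Kw/Kb = 1.0e-14 / 1.3 x 10^-6 = 7.69e-9.
[H^+] = sqrt(Ka x [N2H5+]) = sqrt(7.69e-9 x 0.08289) = 2.53e-5 M.
pH = -log(2.53e-5) = 4.60.

4.60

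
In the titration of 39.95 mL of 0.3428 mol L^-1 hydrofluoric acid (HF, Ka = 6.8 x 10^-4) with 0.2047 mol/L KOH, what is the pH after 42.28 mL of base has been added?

3.40

Initial n(HF) = 0.3428 x 0.03995 = 0.01369 mol.
n(KOH) added = 0.2047 x 0.04228 = 0.008655 mol, converting that many moles of HF to F-.
Remaining n(HF) = 0.005040 mol; n(F-) = 0.008655 mol.
By Henderson-Hasselbalch, pH = pKa + log([A^-]/[HA]) = 3.17 + log(0.008655/0.005040) = 3.17 + (+0.23) = 3.40.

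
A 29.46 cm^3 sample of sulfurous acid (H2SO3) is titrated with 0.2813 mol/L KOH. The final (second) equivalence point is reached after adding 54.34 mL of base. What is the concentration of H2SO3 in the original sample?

n(KOH) = 0.2813 x 0.05434 = 0.01529 mol.
At the final (second) equivalence point, 2 mol OH^- react per mol H2SO3, so n(H2SO3) = 0.01529 / 2 = 0.007643 mol.
[H2SO3] = 0.007643 / 0.02946 L = 0.259 M.

0.259 M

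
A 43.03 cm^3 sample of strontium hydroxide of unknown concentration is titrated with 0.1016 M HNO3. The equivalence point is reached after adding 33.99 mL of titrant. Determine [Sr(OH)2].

n(HNO3) delivered = 0.1016 x 0.03399 = 0.003453 mol.
The reaction is 1 Sr(OH)2 + 2 HNO3, so n(Sr(OH)2) = 0.003453 x 1/2 = 0.001727 mol.
[Sr(OH)2] = 0.001727 mol / 0.04303 L = 0.0401 M.

0.0401 M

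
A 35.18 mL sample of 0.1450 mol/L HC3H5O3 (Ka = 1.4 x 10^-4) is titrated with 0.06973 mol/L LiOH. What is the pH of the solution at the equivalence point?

8.26

n(HC3H5O3) = 0.1450 x 0.03518 = 0.005101 mol; V(LiOH) at equivalence = 0.005101/0.06973 = 0.07316 L.
At equivalence all the acid is converted to C3H5O3-; total volume = 0.03518 + 0.07316 = 0.1083 L, so [C3H5O3-] = 0.005101/0.1083 = 0.04709 M.
Kb = Kw/Ka = 1.0e-14 / 1.4 x 10^-4 = 7.14e-11.
[OH^-] = sqrt(Kb x [C3H5O3-]) = sqrt(7.14e-11 x 0.04709) = 1.83e-6 M.
pOH = 5.74, so pH = 14.00 - 5.74 = 8.26.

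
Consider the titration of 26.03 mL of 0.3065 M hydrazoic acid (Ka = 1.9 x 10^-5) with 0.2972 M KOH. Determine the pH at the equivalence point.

8.95

n(HN3) = 0.3065 x 0.02603 = 0.007978 mol; V(KOH) at equivalence = 0.007978/0.2972 = 0.02684 L.
At equivalence all the acid is converted to N3-; total volume = 0.02603 + 0.02684 = 0.05287 L, so [N3-] = 0.007978/0.05287 = 0.1509 M.
Kb = Kw/Ka = 1.0e-14 / 1.9 x 10^-5 = 5.26e-10.
[OH^-] = sqrt(Kb x [N3-]) = sqrt(5.26e-10 x 0.1509) = 8.91e-6 M.
pOH = 5.05, so pH = 14.00 - 5.05 = 8.95.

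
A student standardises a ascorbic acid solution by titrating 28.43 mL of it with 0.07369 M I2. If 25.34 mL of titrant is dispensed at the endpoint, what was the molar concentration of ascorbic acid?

n(I2) = 0.07369 x 0.02534 = 0.001867 mol.
From the balanced equation, 1 mol I2 reacts with 1 mol ascorbic acid, so n(ascorbic acid) = 0.001867 x 1/1 = 0.001867 mol.
[ascorbic acid] = 0.001867 / 0.02843 L = 0.0657 M.

0.0657 M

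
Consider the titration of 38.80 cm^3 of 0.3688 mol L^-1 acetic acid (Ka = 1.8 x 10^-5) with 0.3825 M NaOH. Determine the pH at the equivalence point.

9.01

n(CH3COOH) = 0.3688 x 0.03880 = 0.01431 mol; V(NaOH) at equivalence = 0.01431/0.3825 = 0.03741 L.
At equivalence all the acid is converted to CH3COO-; total volume = 0.03880 + 0.03741 = 0.07621 L, so [CH3COO-] = 0.01431/0.07621 = 0.1878 M.
Kb = Kw/Ka = 1.0e-14 / 1.8 x 10^-5 = 5.56e-10.
[OH^-] = sqrt(Kb x [CH3COO-]) = sqrt(5.56e-10 x 0.1878) = 1.02e-5 M.
pOH = 4.99, so pH = 14.00 - 4.99 = 9.01.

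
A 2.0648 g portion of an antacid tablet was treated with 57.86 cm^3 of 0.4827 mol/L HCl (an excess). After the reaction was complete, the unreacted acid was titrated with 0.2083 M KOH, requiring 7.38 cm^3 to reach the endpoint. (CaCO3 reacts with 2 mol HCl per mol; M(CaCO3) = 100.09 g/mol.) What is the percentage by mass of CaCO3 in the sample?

64.0%

Total n(HCl) added = 0.4827 x 0.05786 = 0.02793 mol.
n(KOH) used = 0.2083 x 0.007380 = 0.001537 mol, which equals the excess n(HCl).
So n(HCl) consumed by the sample = 0.02793 - 0.001537 = 0.02639 mol.
n(CaCO3) = 0.02639 / 2 = 0.01320 mol.
mass CaCO3 = 0.01320 x 100.09 = 1.321 g, so %CaCO3 = 1.321/2.0648 x 100 = 64.0%.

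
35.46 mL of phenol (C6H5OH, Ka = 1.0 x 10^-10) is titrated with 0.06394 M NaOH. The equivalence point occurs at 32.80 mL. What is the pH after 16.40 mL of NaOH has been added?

16.40 mL is exactly half the equivalence volume (32.80/2), i.e. the half-equivalence point.
There, n(HA) = n(A^-), so pH = pKa = -log(1.0 x 10^-10) = 10.00.

10.00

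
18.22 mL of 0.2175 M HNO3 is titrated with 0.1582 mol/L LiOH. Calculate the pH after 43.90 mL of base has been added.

12.68

n(acid) = 0.2175 x 0.01822 = 0.003963 mol; n(LiOH) added = 0.1582 x 0.04390 = 0.006945 mol.
Base is in excess by 0.006945 - 0.003963 = 0.002982 mol in a total volume of 0.06212 L.
[OH^-] = 0.002982/0.06212 = 0.04801 M, so pOH = 1.32 and pH = 14.00 - 1.32 = 12.68.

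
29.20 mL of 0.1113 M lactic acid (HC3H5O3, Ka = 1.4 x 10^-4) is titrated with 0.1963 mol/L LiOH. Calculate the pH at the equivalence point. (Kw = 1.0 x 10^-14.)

n(HC3H5O3) = 0.1113 x 0.02920 = 0.003250 mol; V(LiOH) at equivalence = 0.003250/0.1963 = 0.01656 L.
At equivalence all the acid is converted to C3H5O3-; total volume = 0.02920 + 0.01656 = 0.04576 L, so [C3H5O3-] = 0.003250/0.04576 = 0.07103 M.
Kb = Kw/Ka = 1.0e-14 / 1.4 x 10^-4 = 7.14e-11.
[OH^-] = sqrt(Kb x [C3H5O3-]) = sqrt(7.14e-11 x 0.07103) = 2.25e-6 M.
pOH = 5.65, so pH = 14.00 - 5.65 = 8.35.

8.35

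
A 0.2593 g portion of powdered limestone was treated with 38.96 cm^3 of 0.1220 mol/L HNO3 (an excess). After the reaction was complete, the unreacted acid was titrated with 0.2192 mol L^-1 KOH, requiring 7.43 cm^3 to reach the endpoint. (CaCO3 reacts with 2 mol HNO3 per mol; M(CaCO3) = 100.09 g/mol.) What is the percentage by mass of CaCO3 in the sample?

60.3%

Total n(HNO3) added = 0.1220 x 0.03896 = 0.004753 mol.
n(KOH) used = 0.2192 x 0.007430 = 0.001629 mol, which equals the excess n(HNO3).
So n(HNO3) consumed by the sample = 0.004753 - 0.001629 = 0.003124 mol.
n(CaCO3) = 0.003124 / 2 = 0.001562 mol.
mass CaCO3 = 0.001562 x 100.09 = 0.1564 g, so %CaCO3 = 0.1564/0.2593 x 100 = 60.3%.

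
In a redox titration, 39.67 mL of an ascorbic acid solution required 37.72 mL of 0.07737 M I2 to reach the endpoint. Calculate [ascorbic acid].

n(I2) = 0.07737 x 0.03772 = 0.002918 mol.
From the balanced equation, 1 mol I2 reacts with 1 mol ascorbic acid, so n(ascorbic acid) = 0.002918 x 1/1 = 0.002918 mol.
[ascorbic acid] = 0.002918 / 0.03967 L = 0.0736 M.

0.0736 M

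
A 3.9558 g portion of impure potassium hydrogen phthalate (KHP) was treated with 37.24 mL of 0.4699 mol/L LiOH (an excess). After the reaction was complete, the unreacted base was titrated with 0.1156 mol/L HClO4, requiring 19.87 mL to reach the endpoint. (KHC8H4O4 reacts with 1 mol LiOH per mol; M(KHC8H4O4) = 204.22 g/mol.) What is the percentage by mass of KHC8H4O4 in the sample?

Total n(LiOH) added = 0.4699 x 0.03724 = 0.01750 mol.
n(HClO4) used = 0.1156 x 0.01987 = 0.002297 mol, which equals the excess n(LiOH).
So n(LiOH) consumed by the sample = 0.01750 - 0.002297 = 0.01520 mol.
n(KHC8H4O4) = 0.01520 / 1 = 0.01520 mol.
mass KHC8H4O4 = 0.01520 x 204.22 = 3.105 g, so %KHC8H4O4 = 3.105/3.9558 x 100 = 78.5%.

78.5%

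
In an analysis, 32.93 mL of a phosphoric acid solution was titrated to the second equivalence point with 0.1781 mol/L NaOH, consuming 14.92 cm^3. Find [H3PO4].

n(NaOH) = 0.1781 x 0.01492 = 0.002657 mol.
At the second equivalence point, 2 mol OH^- react per mol H3PO4, so n(H3PO4) = 0.002657 / 2 = 0.001329 mol.
[H3PO4] = 0.001329 / 0.03293 L = 0.0403 M.

0.0403 M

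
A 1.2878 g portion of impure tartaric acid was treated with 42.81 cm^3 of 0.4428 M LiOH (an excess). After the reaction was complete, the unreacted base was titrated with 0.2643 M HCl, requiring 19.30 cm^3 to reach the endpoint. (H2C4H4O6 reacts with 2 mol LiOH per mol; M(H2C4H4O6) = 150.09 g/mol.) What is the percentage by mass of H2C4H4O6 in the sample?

80.7%

Total n(LiOH) added = 0.4428 x 0.04281 = 0.01896 mol.
n(HCl) used = 0.2643 x 0.01930 = 0.005101 mol, which equals the excess n(LiOH).
So n(LiOH) consumed by the sample = 0.01896 - 0.005101 = 0.01386 mol.
n(H2C4H4O6) = 0.01386 / 2 = 0.006928 mol.
mass H2C4H4O6 = 0.006928 x 150.09 = 1.040 g, so %H2C4H4O6 = 1.040/1.2878 x 100 = 80.7%.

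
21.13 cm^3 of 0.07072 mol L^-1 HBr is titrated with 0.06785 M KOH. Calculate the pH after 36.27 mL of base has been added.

12.23

n(acid) = 0.07072 x 0.02113 = 0.001494 mol; n(KOH) added = 0.06785 x 0.03627 = 0.002461 mol.
Base is in excess by 0.002461 - 0.001494 = 0.0009666 mol in a total volume of 0.05740 L.
[OH^-] = 0.0009666/0.05740 = 0.01684 M, so pOH = 1.77 and pH = 14.00 - 1.77 = 12.23.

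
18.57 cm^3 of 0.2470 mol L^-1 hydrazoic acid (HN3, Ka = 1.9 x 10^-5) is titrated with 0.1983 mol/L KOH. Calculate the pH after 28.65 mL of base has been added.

12.37

n(acid) = 0.2470 x 0.01857 = 0.004587 mol; n(KOH) added = 0.1983 x 0.02865 = 0.005681 mol.
Base is in excess by 0.005681 - 0.004587 = 0.001095 mol in a total volume of 0.04722 L.
[OH^-] = 0.001095/0.04722 = 0.02318 M, so pOH = 1.63 and pH = 14.00 - 1.63 = 12.37.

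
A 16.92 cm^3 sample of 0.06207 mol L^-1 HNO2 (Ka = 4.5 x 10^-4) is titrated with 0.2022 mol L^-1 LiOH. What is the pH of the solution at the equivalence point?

8.01

n(HNO2) = 0.06207 x 0.01692 = 0.001050 mol; V(LiOH) at equivalence = 0.001050/0.2022 = 0.005194 L.
At equivalence all the acid is converted to NO2-; total volume = 0.01692 + 0.005194 = 0.02211 L, so [NO2-] = 0.001050/0.02211 = 0.04749 M.
Kb = Kw/Ka = 1.0e-14 / 4.5 x 10^-4 = 2.22e-11.
[OH^-] = sqrt(Kb x [NO2-]) = sqrt(2.22e-11 x 0.04749) = 1.03e-6 M.
pOH = 5.99, so pH = 14.00 - 5.99 = 8.01.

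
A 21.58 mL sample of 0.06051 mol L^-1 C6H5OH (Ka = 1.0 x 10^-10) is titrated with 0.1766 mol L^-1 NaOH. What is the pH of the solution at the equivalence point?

11.33

n(C6H5OH) = 0.06051 x 0.02158 = 0.001306 mol; V(NaOH) at equivalence = 0.001306/0.1766 = 0.007394 L.
At equivalence all the acid is converted to C6H5O-; total volume = 0.02158 + 0.007394 = 0.02897 L, so [C6H5O-] = 0.001306/0.02897 = 0.04507 M.
Kb = Kw/Ka = 1.0e-14 / 1.0 x 10^-10 = 0.000100.
[OH^-] = sqrt(Kb x [C6H5O-]) = sqrt(0.000100 x 0.04507) = 0.00212 M.
pOH = 2.67, so pH = 14.00 - 2.67 = 11.33.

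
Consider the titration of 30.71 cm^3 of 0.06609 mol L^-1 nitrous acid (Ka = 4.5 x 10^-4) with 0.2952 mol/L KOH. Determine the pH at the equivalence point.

8.04

n(HNO2) = 0.06609 x 0.03071 = 0.002030 mol; V(KOH) at equivalence = 0.002030/0.2952 = 0.006875 L.
At equivalence all the acid is converted to NO2-; total volume = 0.03071 + 0.006875 = 0.03759 L, so [NO2-] = 0.002030/0.03759 = 0.05400 M.
Kb = Kw/Ka = 1.0e-14 / 4.5 x 10^-4 = 2.22e-11.
[OH^-] = sqrt(Kb x [NO2-]) = sqrt(2.22e-11 x 0.05400) = 1.10e-6 M.
pOH = 5.96, so pH = 14.00 - 5.96 = 8.04.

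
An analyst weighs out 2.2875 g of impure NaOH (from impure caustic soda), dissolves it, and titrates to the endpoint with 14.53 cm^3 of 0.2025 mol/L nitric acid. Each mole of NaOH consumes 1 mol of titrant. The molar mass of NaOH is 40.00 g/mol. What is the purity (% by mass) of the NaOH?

n(HNO3) = 0.2025 x 0.01453 = 0.002942 mol.
n(NaOH) = 0.002942 / 1 = 0.002942 mol.
mass of NaOH = 0.002942 x 40.00 = 0.1177 g.
% purity = 0.1177 / 2.2875 x 100 = 5.15%.

5.15%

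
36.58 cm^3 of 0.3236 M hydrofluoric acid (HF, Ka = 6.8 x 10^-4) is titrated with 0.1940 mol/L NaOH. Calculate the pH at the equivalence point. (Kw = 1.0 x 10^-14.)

n(HF) = 0.3236 x 0.03658 = 0.01184 mol; V(NaOH) at equivalence = 0.01184/0.1940 = 0.06102 L.
At equivalence all the acid is converted to F-; total volume = 0.03658 + 0.06102 = 0.09760 L, so [F-] = 0.01184/0.09760 = 0.1213 M.
Kb = Kw/Ka = 1.0e-14 / 6.8 x 10^-4 = 1.47e-11.
[OH^-] = sqrt(Kb x [F-]) = sqrt(1.47e-11 x 0.1213) = 1.34e-6 M.
pOH = 5.87, so pH = 14.00 - 5.87 = 8.13.

8.13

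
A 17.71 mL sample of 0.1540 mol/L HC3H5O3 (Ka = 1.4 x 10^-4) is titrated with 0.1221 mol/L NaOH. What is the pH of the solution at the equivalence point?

n(HC3H5O3) = 0.1540 x 0.01771 = 0.002727 mol; V(NaOH) at equivalence = 0.002727/0.1221 = 0.02234 L.
At equivalence all the acid is converted to C3H5O3-; total volume = 0.01771 + 0.02234 = 0.04005 L, so [C3H5O3-] = 0.002727/0.04005 = 0.06810 M.
Kb = Kw/Ka = 1.0e-14 / 1.4 x 10^-4 = 7.14e-11.
[OH^-] = sqrt(Kb x [C3H5O3-]) = sqrt(7.14e-11 x 0.06810) = 2.21e-6 M.
pOH = 5.66, so pH = 14.00 - 5.66 = 8.34.

8.34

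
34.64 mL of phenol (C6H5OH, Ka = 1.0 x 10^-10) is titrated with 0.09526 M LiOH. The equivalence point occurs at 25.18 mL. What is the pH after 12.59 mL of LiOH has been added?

12.59 mL is exactly half the equivalence volume (25.18/2), i.e. the half-equivalence point.
There, n(HA) = n(A^-), so pH = pKa = -log(1.0 x 10^-10) = 10.00.

10.00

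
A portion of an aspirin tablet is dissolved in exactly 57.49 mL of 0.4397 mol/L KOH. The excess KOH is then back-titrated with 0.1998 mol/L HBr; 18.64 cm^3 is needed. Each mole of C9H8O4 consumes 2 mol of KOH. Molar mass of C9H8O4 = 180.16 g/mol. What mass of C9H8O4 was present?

Total n(KOH) added = 0.4397 x 0.05749 = 0.02528 mol.
n(HBr) used = 0.1998 x 0.01864 = 0.003724 mol, which equals the excess n(KOH).
So n(KOH) consumed by the sample = 0.02528 - 0.003724 = 0.02155 mol.
n(C9H8O4) = 0.02155 / 2 = 0.01078 mol.
mass = 0.01078 mol x 180.16 g/mol = 1.94 g.

1.94 g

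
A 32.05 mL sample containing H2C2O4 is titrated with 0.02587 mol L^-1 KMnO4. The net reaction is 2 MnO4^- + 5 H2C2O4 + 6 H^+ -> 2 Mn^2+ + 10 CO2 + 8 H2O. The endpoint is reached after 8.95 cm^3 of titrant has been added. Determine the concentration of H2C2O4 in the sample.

0.0181 M

n(KMnO4) = 0.02587 x 0.008950 = 0.0002315 mol.
From the balanced equation, 2 mol KMnO4 reacts with 5 mol H2C2O4, so n(H2C2O4) = 0.0002315 x 5/2 = 0.0005788 mol.
[H2C2O4] = 0.0005788 / 0.03205 L = 0.0181 M.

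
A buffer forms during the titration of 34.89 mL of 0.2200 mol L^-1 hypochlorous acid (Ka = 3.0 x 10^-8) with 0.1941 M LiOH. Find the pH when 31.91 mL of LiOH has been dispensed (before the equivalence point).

8.14

Initial n(HClO) = 0.2200 x 0.03489 = 0.007676 mol.
n(LiOH) added = 0.1941 x 0.03191 = 0.006194 mol, converting that many moles of HClO to ClO-.
Remaining n(HClO) = 0.001482 mol; n(ClO-) = 0.006194 mol.
By Henderson-Hasselbalch, pH = pKa + log([A^-]/[HA]) = 7.52 + log(0.006194/0.001482) = 7.52 + (+0.62) = 8.14.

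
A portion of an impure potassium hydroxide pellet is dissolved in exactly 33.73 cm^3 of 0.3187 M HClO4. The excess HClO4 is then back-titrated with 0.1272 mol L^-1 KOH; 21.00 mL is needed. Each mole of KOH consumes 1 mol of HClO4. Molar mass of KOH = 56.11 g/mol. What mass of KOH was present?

0.453 g

Total n(HClO4) added = 0.3187 x 0.03373 = 0.01075 mol.
n(KOH) used = 0.1272 x 0.02100 = 0.002671 mol, which equals the excess n(HClO4).
So n(HClO4) consumed by the sample = 0.01075 - 0.002671 = 0.008079 mol.
n(KOH) = 0.008079 / 1 = 0.008079 mol.
mass = 0.008079 mol x 56.11 g/mol = 0.453 g.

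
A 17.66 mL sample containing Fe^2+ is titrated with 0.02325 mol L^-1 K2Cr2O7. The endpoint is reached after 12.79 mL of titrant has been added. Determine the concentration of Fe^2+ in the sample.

0.101 M

n(K2Cr2O7) = 0.02325 x 0.01279 = 0.0002974 mol.
From the balanced equation, 1 mol K2Cr2O7 reacts with 6 mol Fe^2+, so n(Fe^2+) = 0.0002974 x 6/1 = 0.001784 mol.
[Fe^2+] = 0.001784 / 0.01766 L = 0.101 M.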